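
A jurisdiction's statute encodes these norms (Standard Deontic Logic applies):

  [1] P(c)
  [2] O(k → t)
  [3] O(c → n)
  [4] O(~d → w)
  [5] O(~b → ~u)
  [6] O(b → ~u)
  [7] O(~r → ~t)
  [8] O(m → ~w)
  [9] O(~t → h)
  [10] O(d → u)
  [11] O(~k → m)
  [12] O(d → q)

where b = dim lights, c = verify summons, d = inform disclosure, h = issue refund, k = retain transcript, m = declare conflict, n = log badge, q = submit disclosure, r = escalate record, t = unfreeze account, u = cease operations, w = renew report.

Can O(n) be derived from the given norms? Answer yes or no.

Premise 3 is O(c → n), but O(c) is not derivable from the premises (the permission P(c) asserts only ~O(~c), not O(c)), so it does not yield O(n).
No other premise forces O(n). An ideal world satisfying every premise can still have n false, so O(n) is not derivable.

No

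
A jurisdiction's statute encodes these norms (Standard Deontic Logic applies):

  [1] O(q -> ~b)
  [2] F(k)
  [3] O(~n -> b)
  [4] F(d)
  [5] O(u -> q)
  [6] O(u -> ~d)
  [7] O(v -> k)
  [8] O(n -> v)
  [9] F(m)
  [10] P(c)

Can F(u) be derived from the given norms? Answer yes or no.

Premise 2 is F(k), i.e. O(~k).
Premise 7 is O(v -> k); contrapositively O(~k -> ~v). Since O(~k) holds, K gives O(~v).
The contrapositive of premise 8 (O(n -> v)) is O(~v -> ~n), and O(~v) is already established, so O(~n).
With premise 3, O(~n -> b), the K-axiom yields O(b).
The contrapositive of premise 1 (O(q -> ~b)) is O(b -> ~q), and O(b) is already established, so O(~q).
The contrapositive of premise 5 (O(u -> q)) is O(~q -> ~u), and O(~q) is already established, so O(~u).
Premises 4, 6, 9, 10 do not contribute to this derivation.
So O(~u) holds, i.e. F(u). The claim follows.

Yes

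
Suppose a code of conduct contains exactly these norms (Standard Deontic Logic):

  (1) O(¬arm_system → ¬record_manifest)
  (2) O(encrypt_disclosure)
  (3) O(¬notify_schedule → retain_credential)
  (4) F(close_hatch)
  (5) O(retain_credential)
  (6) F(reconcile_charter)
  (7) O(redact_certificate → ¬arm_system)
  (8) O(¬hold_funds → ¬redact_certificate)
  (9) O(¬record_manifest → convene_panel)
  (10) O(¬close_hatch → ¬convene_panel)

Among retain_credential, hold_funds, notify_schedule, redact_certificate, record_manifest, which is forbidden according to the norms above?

F(close_hatch) at premise 4 means O(¬close_hatch).
From O(¬close_hatch) and premise 10, O(¬close_hatch → ¬convene_panel), we obtain O(¬convene_panel).
The contrapositive of premise 9 (O(¬record_manifest → convene_panel)) is O(¬convene_panel → record_manifest), and O(¬convene_panel) is already established, so O(record_manifest).
Premise 1 is O(¬arm_system → ¬record_manifest); contrapositively O(record_manifest → arm_system). Since O(record_manifest) holds, K gives O(arm_system).
Premise 7 is O(redact_certificate → ¬arm_system); contrapositively O(arm_system → ¬redact_certificate). Since O(arm_system) holds, K gives O(¬redact_certificate).
So O(¬redact_certificate) holds, i.e. redact_certificate is forbidden. None of the other listed options is forbidden under the premises.

redact_certificate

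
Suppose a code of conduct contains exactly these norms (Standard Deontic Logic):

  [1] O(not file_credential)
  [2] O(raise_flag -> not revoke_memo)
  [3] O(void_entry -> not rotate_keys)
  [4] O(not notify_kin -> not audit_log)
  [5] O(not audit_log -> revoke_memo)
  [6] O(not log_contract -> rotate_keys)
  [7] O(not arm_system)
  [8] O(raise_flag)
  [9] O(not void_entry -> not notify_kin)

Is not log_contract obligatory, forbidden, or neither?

Premise 8 states O(raise_flag) outright.
Applying K to premise 2 (O(raise_flag -> not revoke_memo)) and O(raise_flag) yields O(not revoke_memo).
Premise 5 is O(not audit_log -> revoke_memo); contrapositively O(not revoke_memo -> audit_log). Since O(not revoke_memo) holds, K gives O(audit_log).
Premise 4 is O(not notify_kin -> not audit_log); contrapositively O(audit_log -> notify_kin). Since O(audit_log) holds, K gives O(notify_kin).
Premise 9, O(not void_entry -> not notify_kin), contraposes to O(notify_kin -> void_entry); with O(notify_kin) we get O(void_entry).
Premise 3 is O(void_entry -> not rotate_keys); since O(void_entry), deontic closure gives O(not rotate_keys).
Premise 6, O(not log_contract -> rotate_keys), contraposes to O(not rotate_keys -> log_contract); with O(not rotate_keys) we get O(log_contract).
Premises 1, 7 do not contribute to this derivation.
Thus O(log_contract), which is F(not log_contract): not log_contract is forbidden.

Forbidden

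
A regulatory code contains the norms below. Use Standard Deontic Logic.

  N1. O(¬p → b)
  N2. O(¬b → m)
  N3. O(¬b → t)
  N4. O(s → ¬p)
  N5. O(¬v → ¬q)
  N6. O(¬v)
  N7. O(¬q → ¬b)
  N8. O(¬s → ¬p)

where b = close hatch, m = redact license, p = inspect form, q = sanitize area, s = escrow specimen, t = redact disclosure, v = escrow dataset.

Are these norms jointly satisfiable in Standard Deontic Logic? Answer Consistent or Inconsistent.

Inconsistent

Premises 4 and 8 cover both cases: O(s → ¬p) and O(¬s → ¬p). Since s ∨ ¬s is a tautology, O(¬p) follows.
Applying K to premise 1 (O(¬p → b)) and O(¬p) yields O(b).
Premise 7, O(¬q → ¬b), contraposes to O(b → q); with O(b) we get O(q).
Premise 5 is O(¬v → ¬q); contrapositively O(q → v). Since O(q) holds, K gives O(v).
Yet premise 6 states O(¬v).
We now have both O(v) and O(¬v) — v is simultaneously obligatory and forbidden, violating the D-axiom.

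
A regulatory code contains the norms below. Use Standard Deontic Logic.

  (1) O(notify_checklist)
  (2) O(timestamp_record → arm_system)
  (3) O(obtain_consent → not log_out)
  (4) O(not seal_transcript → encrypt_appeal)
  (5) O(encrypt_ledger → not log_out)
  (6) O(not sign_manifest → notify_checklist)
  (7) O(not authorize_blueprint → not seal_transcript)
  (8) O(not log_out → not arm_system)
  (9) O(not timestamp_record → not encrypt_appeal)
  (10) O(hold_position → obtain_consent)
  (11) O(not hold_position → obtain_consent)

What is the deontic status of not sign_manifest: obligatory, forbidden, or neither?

Premise 6 is O(not sign_manifest → notify_checklist); even if O(notify_checklist) held, inferring O(not sign_manifest) would be affirming the consequent — invalid.
No premise or chain of K-axiom applications forces O(not sign_manifest), and none forces O(sign_manifest). So not sign_manifest is neither obligatory nor forbidden under these norms.

Neither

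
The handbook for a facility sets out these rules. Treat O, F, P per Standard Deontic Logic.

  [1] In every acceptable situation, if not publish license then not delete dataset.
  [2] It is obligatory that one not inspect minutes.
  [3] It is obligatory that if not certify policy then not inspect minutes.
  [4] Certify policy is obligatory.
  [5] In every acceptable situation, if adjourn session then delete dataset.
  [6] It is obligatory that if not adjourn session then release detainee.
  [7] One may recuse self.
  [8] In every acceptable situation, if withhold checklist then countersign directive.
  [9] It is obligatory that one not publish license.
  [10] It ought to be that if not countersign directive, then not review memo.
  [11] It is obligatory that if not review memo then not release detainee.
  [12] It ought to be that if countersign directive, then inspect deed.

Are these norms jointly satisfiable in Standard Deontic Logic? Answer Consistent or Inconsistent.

Premise 3 is O(¬certify_policy → ¬inspect_minutes); even if O(¬inspect_minutes) held, inferring O(¬certify_policy) would be affirming the consequent — invalid.
So O(¬certify_policy) is not derivable, and the apparent clash with O(certify_policy) does not arise.
A world satisfying every obligation exists (e.g. adjourn_session=false, certify_policy=true, countersign_directive=true, delete_dataset=false, inspect_deed=true, inspect_minutes=false, publish_license=false, recuse_self=false, release_detainee=true, review_memo=true, withhold_checklist=false); no atom is both obligatory and forbidden, so the set is consistent.

Consistent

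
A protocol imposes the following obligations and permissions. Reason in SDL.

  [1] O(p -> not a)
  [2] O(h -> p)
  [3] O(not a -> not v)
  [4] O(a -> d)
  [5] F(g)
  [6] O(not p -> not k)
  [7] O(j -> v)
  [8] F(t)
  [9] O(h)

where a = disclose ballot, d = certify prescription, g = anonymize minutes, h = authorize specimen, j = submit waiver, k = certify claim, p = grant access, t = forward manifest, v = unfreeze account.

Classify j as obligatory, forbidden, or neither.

Forbidden

Premise 9 gives O(h).
With premise 2, O(h -> p), the K-axiom yields O(p).
With premise 1, O(p -> not a), the K-axiom yields O(not a).
With premise 3, O(not a -> not v), the K-axiom yields O(not v).
Premise 7 is O(j -> v); contrapositively O(not v -> not j). Since O(not v) holds, K gives O(not j).
Premises 4, 5, 6, 8 do not contribute to this derivation.
Thus O(not j), which is F(j): j is forbidden.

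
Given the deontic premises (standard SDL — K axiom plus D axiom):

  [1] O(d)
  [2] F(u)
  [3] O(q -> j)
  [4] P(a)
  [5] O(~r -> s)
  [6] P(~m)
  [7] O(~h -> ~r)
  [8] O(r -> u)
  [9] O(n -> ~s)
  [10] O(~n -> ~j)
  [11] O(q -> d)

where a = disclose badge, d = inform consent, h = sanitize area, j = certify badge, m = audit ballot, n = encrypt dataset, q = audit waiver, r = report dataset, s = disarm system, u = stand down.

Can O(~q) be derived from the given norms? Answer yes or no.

Premise 2 is F(u), i.e. O(~u).
The contrapositive of premise 8 (O(r -> u)) is O(~u -> ~r), and O(~u) is already established, so O(~r).
Applying K to premise 5 (O(~r -> s)) and O(~r) yields O(s).
Premise 9 is O(n -> ~s); contrapositively O(s -> ~n). Since O(s) holds, K gives O(~n).
Premise 10 is O(~n -> ~j); since O(~n), deontic closure gives O(~j).
The contrapositive of premise 3 (O(q -> j)) is O(~j -> ~q), and O(~j) is already established, so O(~q).
Premises 1, 4, 6, 7, 11 do not contribute to this derivation.
So O(~q) follows.

Yes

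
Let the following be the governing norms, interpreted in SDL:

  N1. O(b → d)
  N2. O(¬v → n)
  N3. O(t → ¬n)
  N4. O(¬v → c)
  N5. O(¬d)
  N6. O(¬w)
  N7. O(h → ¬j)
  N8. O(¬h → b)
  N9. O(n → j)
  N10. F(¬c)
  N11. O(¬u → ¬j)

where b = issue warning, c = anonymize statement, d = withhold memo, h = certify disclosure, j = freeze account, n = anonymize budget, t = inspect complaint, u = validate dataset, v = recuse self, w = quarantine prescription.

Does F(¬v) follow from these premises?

Yes

Premise 5 gives O(¬d).
The contrapositive of premise 1 (O(b → d)) is O(¬d → ¬b), and O(¬d) is already established, so O(¬b).
Premise 8 is O(¬h → b); contrapositively O(¬b → h). Since O(¬b) holds, K gives O(h).
With premise 7, O(h → ¬j), the K-axiom yields O(¬j).
The contrapositive of premise 9 (O(n → j)) is O(¬j → ¬n), and O(¬j) is already established, so O(¬n).
Premise 2 is O(¬v → n); contrapositively O(¬n → v). Since O(¬n) holds, K gives O(v).
Premises 3, 4, 6, 10, 11 do not contribute to this derivation.
So O(v) holds, i.e. F(¬v). The claim follows.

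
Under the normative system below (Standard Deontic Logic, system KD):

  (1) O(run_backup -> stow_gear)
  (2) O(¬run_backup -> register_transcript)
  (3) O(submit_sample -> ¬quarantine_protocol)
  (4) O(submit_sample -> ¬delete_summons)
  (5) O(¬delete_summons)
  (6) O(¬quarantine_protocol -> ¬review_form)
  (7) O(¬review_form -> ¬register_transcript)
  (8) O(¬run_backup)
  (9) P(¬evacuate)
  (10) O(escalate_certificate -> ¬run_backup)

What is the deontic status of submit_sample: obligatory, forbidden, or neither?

From premise 8 we have O(¬run_backup).
Premise 2 is O(¬run_backup -> register_transcript); since O(¬run_backup), deontic closure gives O(register_transcript).
The contrapositive of premise 7 (O(¬review_form -> ¬register_transcript)) is O(register_transcript -> review_form), and O(register_transcript) is already established, so O(review_form).
The contrapositive of premise 6 (O(¬quarantine_protocol -> ¬review_form)) is O(review_form -> quarantine_protocol), and O(review_form) is already established, so O(quarantine_protocol).
Premise 3 is O(submit_sample -> ¬quarantine_protocol); contrapositively O(quarantine_protocol -> ¬submit_sample). Since O(quarantine_protocol) holds, K gives O(¬submit_sample).
Premises 1, 4, 5, 9, 10 do not contribute to this derivation.
Thus O(¬submit_sample), which is F(submit_sample): submit_sample is forbidden.

Forbidden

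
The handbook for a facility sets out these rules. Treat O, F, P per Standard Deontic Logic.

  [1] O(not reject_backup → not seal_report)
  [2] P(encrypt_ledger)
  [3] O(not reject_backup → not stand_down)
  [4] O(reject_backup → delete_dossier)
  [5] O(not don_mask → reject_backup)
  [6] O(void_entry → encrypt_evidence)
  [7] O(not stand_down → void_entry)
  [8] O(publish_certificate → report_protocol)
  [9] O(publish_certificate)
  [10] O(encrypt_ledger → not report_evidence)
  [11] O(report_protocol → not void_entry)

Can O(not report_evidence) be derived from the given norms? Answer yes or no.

Premise 10 is O(encrypt_ledger → not report_evidence), but O(encrypt_ledger) is not derivable from the premises (the permission P(encrypt_ledger) asserts only not O(not encrypt_ledger), not O(encrypt_ledger)), so it does not yield O(not report_evidence).
No other premise forces O(not report_evidence). An ideal world satisfying every premise can still have not report_evidence false, so O(not report_evidence) is not derivable.

No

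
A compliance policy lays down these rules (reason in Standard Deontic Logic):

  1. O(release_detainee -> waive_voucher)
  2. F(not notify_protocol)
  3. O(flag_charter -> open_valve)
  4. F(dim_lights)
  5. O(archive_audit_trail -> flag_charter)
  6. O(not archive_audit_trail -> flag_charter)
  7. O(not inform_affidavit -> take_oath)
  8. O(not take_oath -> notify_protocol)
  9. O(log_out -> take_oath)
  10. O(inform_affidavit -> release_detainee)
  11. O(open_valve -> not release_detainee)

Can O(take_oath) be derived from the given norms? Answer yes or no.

Premises 6 and 5 cover both cases: O(not archive_audit_trail -> flag_charter) and O(archive_audit_trail -> flag_charter). Since not archive_audit_trail ∨ archive_audit_trail is a tautology, O(flag_charter) follows.
With premise 3, O(flag_charter -> open_valve), the K-axiom yields O(open_valve).
From O(open_valve) and premise 11, O(open_valve -> not release_detainee), we obtain O(not release_detainee).
Premise 10 is O(inform_affidavit -> release_detainee); contrapositively O(not release_detainee -> not inform_affidavit). Since O(not release_detainee) holds, K gives O(not inform_affidavit).
Applying K to premise 7 (O(not inform_affidavit -> take_oath)) and O(not inform_affidavit) yields O(take_oath).
Premises 1, 2, 4, 8, 9 do not contribute to this derivation.
So O(take_oath) follows.

Yes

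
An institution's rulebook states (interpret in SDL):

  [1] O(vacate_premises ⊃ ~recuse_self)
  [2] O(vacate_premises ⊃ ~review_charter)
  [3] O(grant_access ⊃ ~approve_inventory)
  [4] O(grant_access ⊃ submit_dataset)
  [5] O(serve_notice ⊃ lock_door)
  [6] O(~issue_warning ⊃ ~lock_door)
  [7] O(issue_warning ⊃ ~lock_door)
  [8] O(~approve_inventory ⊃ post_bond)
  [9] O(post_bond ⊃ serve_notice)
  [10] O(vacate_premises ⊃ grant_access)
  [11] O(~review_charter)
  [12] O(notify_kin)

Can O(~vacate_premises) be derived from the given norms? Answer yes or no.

Yes

Premises 7 and 6 cover both cases: O(issue_warning ⊃ ~lock_door) and O(~issue_warning ⊃ ~lock_door). Since issue_warning ∨ ~issue_warning is a tautology, O(~lock_door) follows.
The contrapositive of premise 5 (O(serve_notice ⊃ lock_door)) is O(~lock_door ⊃ ~serve_notice), and O(~lock_door) is already established, so O(~serve_notice).
Premise 9, O(post_bond ⊃ serve_notice), contraposes to O(~serve_notice ⊃ ~post_bond); with O(~serve_notice) we get O(~post_bond).
Premise 8 is O(~approve_inventory ⊃ post_bond); contrapositively O(~post_bond ⊃ approve_inventory). Since O(~post_bond) holds, K gives O(approve_inventory).
Premise 3, O(grant_access ⊃ ~approve_inventory), contraposes to O(approve_inventory ⊃ ~grant_access); with O(approve_inventory) we get O(~grant_access).
Premise 10, O(vacate_premises ⊃ grant_access), contraposes to O(~grant_access ⊃ ~vacate_premises); with O(~grant_access) we get O(~vacate_premises).
Premises 1, 2, 4, 11, 12 do not contribute to this derivation.
So O(~vacate_premises) follows.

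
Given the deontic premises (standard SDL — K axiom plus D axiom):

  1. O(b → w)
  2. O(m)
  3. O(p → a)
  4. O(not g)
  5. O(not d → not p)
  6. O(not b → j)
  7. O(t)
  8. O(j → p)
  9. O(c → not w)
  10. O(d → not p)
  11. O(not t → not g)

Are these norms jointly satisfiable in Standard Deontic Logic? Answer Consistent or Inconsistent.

Premise 11 is O(not t → not g); even if O(not g) held, inferring O(not t) would be affirming the consequent — invalid.
So O(not t) is not derivable, and the apparent clash with O(t) does not arise.
A world satisfying every obligation exists (e.g. a=false, b=true, c=false, d=false, g=false, j=false, m=true, p=false, t=true, w=true); no atom is both obligatory and forbidden, so the set is consistent.

Consistent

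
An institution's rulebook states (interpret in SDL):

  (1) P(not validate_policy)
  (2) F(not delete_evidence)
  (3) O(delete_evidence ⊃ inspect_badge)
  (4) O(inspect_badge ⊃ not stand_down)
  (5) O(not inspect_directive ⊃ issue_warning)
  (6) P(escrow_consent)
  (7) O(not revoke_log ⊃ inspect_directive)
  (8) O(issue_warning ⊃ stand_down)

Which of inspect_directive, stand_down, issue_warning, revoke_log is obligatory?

inspect_directive

F(not delete_evidence) at premise 2 means O(delete_evidence).
From O(delete_evidence) and premise 3, O(delete_evidence ⊃ inspect_badge), we obtain O(inspect_badge).
Premise 4 is O(inspect_badge ⊃ not stand_down); since O(inspect_badge), deontic closure gives O(not stand_down).
Premise 8, O(issue_warning ⊃ stand_down), contraposes to O(not stand_down ⊃ not issue_warning); with O(not stand_down) we get O(not issue_warning).
The contrapositive of premise 5 (O(not inspect_directive ⊃ issue_warning)) is O(not issue_warning ⊃ inspect_directive), and O(not issue_warning) is already established, so O(inspect_directive).
So O(inspect_directive) holds — inspect_directive is obligatory. None of the other listed options is made obligatory by any chain of premises.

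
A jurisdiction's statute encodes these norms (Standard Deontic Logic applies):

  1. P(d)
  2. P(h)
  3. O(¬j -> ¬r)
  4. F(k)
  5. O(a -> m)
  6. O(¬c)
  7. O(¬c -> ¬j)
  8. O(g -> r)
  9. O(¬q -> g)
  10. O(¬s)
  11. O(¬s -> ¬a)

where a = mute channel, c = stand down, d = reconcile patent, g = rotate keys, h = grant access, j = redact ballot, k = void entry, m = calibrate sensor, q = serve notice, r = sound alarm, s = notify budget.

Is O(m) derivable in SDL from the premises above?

Premise 5 is O(a -> m), but O(a) is not derivable from the premises, so it does not yield O(m).
No other premise forces O(m). An ideal world satisfying every premise can still have m false, so O(m) is not derivable.

No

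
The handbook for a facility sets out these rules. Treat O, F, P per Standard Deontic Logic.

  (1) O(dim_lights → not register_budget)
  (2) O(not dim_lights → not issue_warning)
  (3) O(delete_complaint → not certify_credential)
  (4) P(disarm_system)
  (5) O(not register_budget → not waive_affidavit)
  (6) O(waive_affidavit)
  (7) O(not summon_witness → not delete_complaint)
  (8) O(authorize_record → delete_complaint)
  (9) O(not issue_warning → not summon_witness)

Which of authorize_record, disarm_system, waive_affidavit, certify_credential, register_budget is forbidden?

authorize_record

From premise 6 we have O(waive_affidavit).
Premise 5, O(not register_budget → not waive_affidavit), contraposes to O(waive_affidavit → register_budget); with O(waive_affidavit) we get O(register_budget).
Premise 1 is O(dim_lights → not register_budget); contrapositively O(register_budget → not dim_lights). Since O(register_budget) holds, K gives O(not dim_lights).
With premise 2, O(not dim_lights → not issue_warning), the K-axiom yields O(not issue_warning).
Premise 9 is O(not issue_warning → not summon_witness); since O(not issue_warning), deontic closure gives O(not summon_witness).
Premise 7 is O(not summon_witness → not delete_complaint); since O(not summon_witness), deontic closure gives O(not delete_complaint).
The contrapositive of premise 8 (O(authorize_record → delete_complaint)) is O(not delete_complaint → not authorize_record), and O(not delete_complaint) is already established, so O(not authorize_record).
So O(not authorize_record) holds, i.e. authorize_record is forbidden. None of the other listed options is forbidden under the premises.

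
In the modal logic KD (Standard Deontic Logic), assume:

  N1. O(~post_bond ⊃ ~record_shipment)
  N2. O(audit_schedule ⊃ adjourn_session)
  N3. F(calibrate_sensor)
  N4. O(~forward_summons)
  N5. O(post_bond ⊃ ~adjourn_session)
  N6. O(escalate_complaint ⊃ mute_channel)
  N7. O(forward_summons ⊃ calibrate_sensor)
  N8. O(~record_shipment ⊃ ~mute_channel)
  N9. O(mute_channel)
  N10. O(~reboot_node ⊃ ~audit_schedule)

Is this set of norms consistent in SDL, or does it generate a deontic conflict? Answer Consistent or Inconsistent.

Premise 7 is O(forward_summons ⊃ calibrate_sensor), but O(forward_summons) is not derivable from the premises, so it does not yield O(calibrate_sensor).
So O(calibrate_sensor) is not derivable, and the apparent clash with O(~calibrate_sensor) does not arise.
A world satisfying every obligation exists (e.g. adjourn_session=false, audit_schedule=false, calibrate_sensor=false, escalate_complaint=false, forward_summons=false, mute_channel=true, post_bond=true, reboot_node=false, record_shipment=true); no atom is both obligatory and forbidden, so the set is consistent.

Consistent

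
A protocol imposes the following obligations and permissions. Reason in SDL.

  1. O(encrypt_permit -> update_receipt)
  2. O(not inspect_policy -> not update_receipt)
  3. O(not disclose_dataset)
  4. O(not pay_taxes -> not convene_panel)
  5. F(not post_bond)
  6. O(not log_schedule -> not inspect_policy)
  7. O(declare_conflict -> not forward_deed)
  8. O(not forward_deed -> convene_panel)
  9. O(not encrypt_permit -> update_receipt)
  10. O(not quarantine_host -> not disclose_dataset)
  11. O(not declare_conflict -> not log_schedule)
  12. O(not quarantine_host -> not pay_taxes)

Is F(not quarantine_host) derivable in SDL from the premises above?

Yes

Premises 1 and 9 are O(encrypt_permit -> update_receipt) and O(not encrypt_permit -> update_receipt); every ideal world satisfies encrypt_permit or not encrypt_permit, so in either case update_receipt holds — hence O(update_receipt).
Premise 2 is O(not inspect_policy -> not update_receipt); contrapositively O(update_receipt -> inspect_policy). Since O(update_receipt) holds, K gives O(inspect_policy).
Premise 6 is O(not log_schedule -> not inspect_policy); contrapositively O(inspect_policy -> log_schedule). Since O(inspect_policy) holds, K gives O(log_schedule).
Premise 11 is O(not declare_conflict -> not log_schedule); contrapositively O(log_schedule -> declare_conflict). Since O(log_schedule) holds, K gives O(declare_conflict).
Premise 7 is O(declare_conflict -> not forward_deed); since O(declare_conflict), deontic closure gives O(not forward_deed).
Premise 8 is O(not forward_deed -> convene_panel); since O(not forward_deed), deontic closure gives O(convene_panel).
The contrapositive of premise 4 (O(not pay_taxes -> not convene_panel)) is O(convene_panel -> pay_taxes), and O(convene_panel) is already established, so O(pay_taxes).
The contrapositive of premise 12 (O(not quarantine_host -> not pay_taxes)) is O(pay_taxes -> quarantine_host), and O(pay_taxes) is already established, so O(quarantine_host).
Premises 3, 5, 10 do not contribute to this derivation.
So O(quarantine_host) holds, i.e. F(not quarantine_host). The claim follows.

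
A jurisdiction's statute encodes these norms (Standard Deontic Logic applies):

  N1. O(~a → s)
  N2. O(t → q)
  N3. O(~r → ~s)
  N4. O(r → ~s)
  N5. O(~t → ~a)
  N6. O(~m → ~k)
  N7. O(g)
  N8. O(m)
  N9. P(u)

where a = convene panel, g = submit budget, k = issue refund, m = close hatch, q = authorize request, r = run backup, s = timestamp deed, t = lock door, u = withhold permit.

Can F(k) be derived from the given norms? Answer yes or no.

Premise 6 is O(~m → ~k), but O(~m) is not derivable from the premises, so it does not yield O(~k).
No other premise forces O(~k). An ideal world satisfying every premise can still have k true, so F(k) is not derivable.

No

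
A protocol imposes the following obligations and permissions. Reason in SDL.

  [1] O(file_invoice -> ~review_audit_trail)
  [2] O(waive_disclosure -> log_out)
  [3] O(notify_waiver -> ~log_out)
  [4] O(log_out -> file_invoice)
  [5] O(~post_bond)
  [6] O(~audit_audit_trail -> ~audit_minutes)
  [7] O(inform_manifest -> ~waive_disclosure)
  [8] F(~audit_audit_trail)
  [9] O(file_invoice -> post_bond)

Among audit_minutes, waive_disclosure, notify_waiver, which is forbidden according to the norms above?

waive_disclosure

Premise 5 gives O(~post_bond).
Premise 9 is O(file_invoice -> post_bond); contrapositively O(~post_bond -> ~file_invoice). Since O(~post_bond) holds, K gives O(~file_invoice).
The contrapositive of premise 4 (O(log_out -> file_invoice)) is O(~file_invoice -> ~log_out), and O(~file_invoice) is already established, so O(~log_out).
Premise 2 is O(waive_disclosure -> log_out); contrapositively O(~log_out -> ~waive_disclosure). Since O(~log_out) holds, K gives O(~waive_disclosure).
So O(~waive_disclosure) holds, i.e. waive_disclosure is forbidden. None of the other listed options is forbidden under the premises.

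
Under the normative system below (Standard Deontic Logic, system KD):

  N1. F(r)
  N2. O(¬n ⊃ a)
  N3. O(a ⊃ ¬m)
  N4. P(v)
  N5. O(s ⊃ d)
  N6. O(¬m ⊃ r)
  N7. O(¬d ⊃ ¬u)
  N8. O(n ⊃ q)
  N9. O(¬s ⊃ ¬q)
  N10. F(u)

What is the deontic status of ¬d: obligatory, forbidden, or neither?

Forbidden

F(r) at premise 1 means O(¬r).
Premise 6 is O(¬m ⊃ r); contrapositively O(¬r ⊃ m). Since O(¬r) holds, K gives O(m).
Premise 3, O(a ⊃ ¬m), contraposes to O(m ⊃ ¬a); with O(m) we get O(¬a).
Premise 2 is O(¬n ⊃ a); contrapositively O(¬a ⊃ n). Since O(¬a) holds, K gives O(n).
From O(n) and premise 8, O(n ⊃ q), we obtain O(q).
Premise 9, O(¬s ⊃ ¬q), contraposes to O(q ⊃ s); with O(q) we get O(s).
Applying K to premise 5 (O(s ⊃ d)) and O(s) yields O(d).
Premises 4, 7, 10 do not contribute to this derivation.
Thus O(d), which is F(¬d): ¬d is forbidden.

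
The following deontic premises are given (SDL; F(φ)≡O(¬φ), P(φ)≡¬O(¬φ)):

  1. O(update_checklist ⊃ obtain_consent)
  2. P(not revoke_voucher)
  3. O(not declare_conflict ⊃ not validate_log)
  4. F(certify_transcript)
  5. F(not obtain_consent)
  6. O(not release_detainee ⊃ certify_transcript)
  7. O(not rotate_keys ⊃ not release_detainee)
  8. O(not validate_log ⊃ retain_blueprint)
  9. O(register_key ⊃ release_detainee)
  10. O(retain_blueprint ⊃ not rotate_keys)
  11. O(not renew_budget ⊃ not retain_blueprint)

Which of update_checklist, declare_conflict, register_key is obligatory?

declare_conflict

F(certify_transcript) at premise 4 means O(not certify_transcript).
The contrapositive of premise 6 (O(not release_detainee ⊃ certify_transcript)) is O(not certify_transcript ⊃ release_detainee), and O(not certify_transcript) is already established, so O(release_detainee).
Premise 7, O(not rotate_keys ⊃ not release_detainee), contraposes to O(release_detainee ⊃ rotate_keys); with O(release_detainee) we get O(rotate_keys).
The contrapositive of premise 10 (O(retain_blueprint ⊃ not rotate_keys)) is O(rotate_keys ⊃ not retain_blueprint), and O(rotate_keys) is already established, so O(not retain_blueprint).
The contrapositive of premise 8 (O(not validate_log ⊃ retain_blueprint)) is O(not retain_blueprint ⊃ validate_log), and O(not retain_blueprint) is already established, so O(validate_log).
The contrapositive of premise 3 (O(not declare_conflict ⊃ not validate_log)) is O(validate_log ⊃ declare_conflict), and O(validate_log) is already established, so O(declare_conflict).
So O(declare_conflict) holds — declare_conflict is obligatory. None of the other listed options is made obligatory by any chain of premises.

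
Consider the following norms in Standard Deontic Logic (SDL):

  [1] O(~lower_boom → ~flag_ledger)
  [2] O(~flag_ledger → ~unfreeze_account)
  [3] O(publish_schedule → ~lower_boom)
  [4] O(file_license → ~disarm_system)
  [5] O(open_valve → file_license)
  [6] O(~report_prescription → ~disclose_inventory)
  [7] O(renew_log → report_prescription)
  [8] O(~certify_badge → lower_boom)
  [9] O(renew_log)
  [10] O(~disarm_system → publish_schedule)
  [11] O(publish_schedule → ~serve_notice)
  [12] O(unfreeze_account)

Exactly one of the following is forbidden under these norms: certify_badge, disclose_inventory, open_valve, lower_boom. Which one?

From premise 12 we have O(unfreeze_account).
Premise 2 is O(~flag_ledger → ~unfreeze_account); contrapositively O(unfreeze_account → flag_ledger). Since O(unfreeze_account) holds, K gives O(flag_ledger).
Premise 1, O(~lower_boom → ~flag_ledger), contraposes to O(flag_ledger → lower_boom); with O(flag_ledger) we get O(lower_boom).
Premise 3 is O(publish_schedule → ~lower_boom); contrapositively O(lower_boom → ~publish_schedule). Since O(lower_boom) holds, K gives O(~publish_schedule).
Premise 10, O(~disarm_system → publish_schedule), contraposes to O(~publish_schedule → disarm_system); with O(~publish_schedule) we get O(disarm_system).
Premise 4, O(file_license → ~disarm_system), contraposes to O(disarm_system → ~file_license); with O(disarm_system) we get O(~file_license).
Premise 5, O(open_valve → file_license), contraposes to O(~file_license → ~open_valve); with O(~file_license) we get O(~open_valve).
So O(~open_valve) holds, i.e. open_valve is forbidden. None of the other listed options is forbidden under the premises.

open_valve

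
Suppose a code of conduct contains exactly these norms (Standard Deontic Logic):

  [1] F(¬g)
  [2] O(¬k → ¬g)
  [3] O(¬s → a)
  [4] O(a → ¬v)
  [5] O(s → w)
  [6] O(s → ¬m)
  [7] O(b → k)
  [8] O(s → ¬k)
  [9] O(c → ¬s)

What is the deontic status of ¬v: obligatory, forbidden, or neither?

Premise 1 is F(¬g), i.e. O(g).
Premise 2 is O(¬k → ¬g); contrapositively O(g → k). Since O(g) holds, K gives O(k).
Premise 8 is O(s → ¬k); contrapositively O(k → ¬s). Since O(k) holds, K gives O(¬s).
Applying K to premise 3 (O(¬s → a)) and O(¬s) yields O(a).
With premise 4, O(a → ¬v), the K-axiom yields O(¬v).
Premises 5, 6, 7, 9 do not contribute to this derivation.
Hence ¬v is obligatory.

Obligatory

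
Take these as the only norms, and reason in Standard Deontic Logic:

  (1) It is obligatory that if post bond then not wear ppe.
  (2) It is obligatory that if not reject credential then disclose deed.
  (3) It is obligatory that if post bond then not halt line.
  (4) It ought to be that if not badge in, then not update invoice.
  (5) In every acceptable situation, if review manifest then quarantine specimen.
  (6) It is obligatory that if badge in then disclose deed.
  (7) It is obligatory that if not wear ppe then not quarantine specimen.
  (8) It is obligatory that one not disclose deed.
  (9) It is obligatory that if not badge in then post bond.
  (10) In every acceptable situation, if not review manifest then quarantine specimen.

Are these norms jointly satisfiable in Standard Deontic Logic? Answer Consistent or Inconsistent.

By case analysis on ¬review_manifest: premise 10 gives O(¬review_manifest → quarantine_specimen) and premise 5 gives O(review_manifest → quarantine_specimen), so O(quarantine_specimen) either way.
The contrapositive of premise 7 (O(¬wear_ppe → ¬quarantine_specimen)) is O(quarantine_specimen → wear_ppe), and O(quarantine_specimen) is already established, so O(wear_ppe).
Premise 1 is O(post_bond → ¬wear_ppe); contrapositively O(wear_ppe → ¬post_bond). Since O(wear_ppe) holds, K gives O(¬post_bond).
Premise 9, O(¬badge_in → post_bond), contraposes to O(¬post_bond → badge_in); with O(¬post_bond) we get O(badge_in).
From O(badge_in) and premise 6, O(badge_in → disclose_deed), we obtain O(disclose_deed).
Yet premise 8 states O(¬disclose_deed).
We now have both O(disclose_deed) and O(¬disclose_deed) — disclose_deed is simultaneously obligatory and forbidden, violating the D-axiom.

Inconsistent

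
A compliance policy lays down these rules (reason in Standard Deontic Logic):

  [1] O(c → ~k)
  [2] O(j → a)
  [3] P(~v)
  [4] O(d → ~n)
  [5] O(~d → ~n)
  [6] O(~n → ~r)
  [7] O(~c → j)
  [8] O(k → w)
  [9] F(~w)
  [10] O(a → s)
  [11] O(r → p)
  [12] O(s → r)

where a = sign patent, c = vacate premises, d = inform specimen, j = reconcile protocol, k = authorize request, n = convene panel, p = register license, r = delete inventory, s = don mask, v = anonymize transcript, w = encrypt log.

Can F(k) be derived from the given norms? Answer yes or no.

Yes

Premises 4 and 5 cover both cases: O(d → ~n) and O(~d → ~n). Since d ∨ ~d is a tautology, O(~n) follows.
With premise 6, O(~n → ~r), the K-axiom yields O(~r).
Premise 12, O(s → r), contraposes to O(~r → ~s); with O(~r) we get O(~s).
The contrapositive of premise 10 (O(a → s)) is O(~s → ~a), and O(~s) is already established, so O(~a).
Premise 2 is O(j → a); contrapositively O(~a → ~j). Since O(~a) holds, K gives O(~j).
Premise 7, O(~c → j), contraposes to O(~j → c); with O(~j) we get O(c).
From O(c) and premise 1, O(c → ~k), we obtain O(~k).
Premises 3, 8, 9, 11 do not contribute to this derivation.
So O(~k) holds, i.e. F(k). The claim follows.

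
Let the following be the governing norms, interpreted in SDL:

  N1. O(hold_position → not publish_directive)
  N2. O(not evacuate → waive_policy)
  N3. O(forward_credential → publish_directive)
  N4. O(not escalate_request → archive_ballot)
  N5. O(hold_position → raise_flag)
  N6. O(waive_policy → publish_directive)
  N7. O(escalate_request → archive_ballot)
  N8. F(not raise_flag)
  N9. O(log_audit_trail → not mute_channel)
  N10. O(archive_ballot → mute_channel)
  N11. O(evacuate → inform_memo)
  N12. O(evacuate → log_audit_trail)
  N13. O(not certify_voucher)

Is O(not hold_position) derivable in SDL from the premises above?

By case analysis on not escalate_request: premise 4 gives O(not escalate_request → archive_ballot) and premise 7 gives O(escalate_request → archive_ballot), so O(archive_ballot) either way.
Premise 10 is O(archive_ballot → mute_channel); since O(archive_ballot), deontic closure gives O(mute_channel).
Premise 9, O(log_audit_trail → not mute_channel), contraposes to O(mute_channel → not log_audit_trail); with O(mute_channel) we get O(not log_audit_trail).
Premise 12, O(evacuate → log_audit_trail), contraposes to O(not log_audit_trail → not evacuate); with O(not log_audit_trail) we get O(not evacuate).
With premise 2, O(not evacuate → waive_policy), the K-axiom yields O(waive_policy).
From O(waive_policy) and premise 6, O(waive_policy → publish_directive), we obtain O(publish_directive).
Premise 1, O(hold_position → not publish_directive), contraposes to O(publish_directive → not hold_position); with O(publish_directive) we get O(not hold_position).
Premises 3, 5, 8, 11, 13 do not contribute to this derivation.
So O(not hold_position) follows.

Yes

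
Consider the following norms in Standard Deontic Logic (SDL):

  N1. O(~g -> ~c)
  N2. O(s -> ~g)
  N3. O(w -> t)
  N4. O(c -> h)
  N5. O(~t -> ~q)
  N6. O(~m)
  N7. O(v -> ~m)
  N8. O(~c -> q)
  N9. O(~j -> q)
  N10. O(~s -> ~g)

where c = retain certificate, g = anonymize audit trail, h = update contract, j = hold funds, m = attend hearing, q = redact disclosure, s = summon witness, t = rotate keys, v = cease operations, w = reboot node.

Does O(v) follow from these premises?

No

Premise 7 is O(v -> ~m); even if O(~m) held, inferring O(v) would be affirming the consequent — invalid.
No other premise forces O(v). An ideal world satisfying every premise can still have v false, so O(v) is not derivable.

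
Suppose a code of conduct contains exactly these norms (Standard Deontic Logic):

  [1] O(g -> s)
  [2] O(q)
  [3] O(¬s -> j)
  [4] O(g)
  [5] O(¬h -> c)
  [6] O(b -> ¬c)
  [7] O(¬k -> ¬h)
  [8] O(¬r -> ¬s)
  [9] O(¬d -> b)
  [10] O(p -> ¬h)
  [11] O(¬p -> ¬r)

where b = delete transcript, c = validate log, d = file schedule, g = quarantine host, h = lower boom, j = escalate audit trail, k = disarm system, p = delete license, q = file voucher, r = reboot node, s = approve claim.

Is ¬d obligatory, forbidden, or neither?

From premise 4 we have O(g).
With premise 1, O(g -> s), the K-axiom yields O(s).
Premise 8 is O(¬r -> ¬s); contrapositively O(s -> r). Since O(s) holds, K gives O(r).
Premise 11, O(¬p -> ¬r), contraposes to O(r -> p); with O(r) we get O(p).
Premise 10 is O(p -> ¬h); since O(p), deontic closure gives O(¬h).
Premise 5 is O(¬h -> c); since O(¬h), deontic closure gives O(c).
Premise 6, O(b -> ¬c), contraposes to O(c -> ¬b); with O(c) we get O(¬b).
Premise 9 is O(¬d -> b); contrapositively O(¬b -> d). Since O(¬b) holds, K gives O(d).
Premises 2, 3, 7 do not contribute to this derivation.
Thus O(d), which is F(¬d): ¬d is forbidden.

Forbidden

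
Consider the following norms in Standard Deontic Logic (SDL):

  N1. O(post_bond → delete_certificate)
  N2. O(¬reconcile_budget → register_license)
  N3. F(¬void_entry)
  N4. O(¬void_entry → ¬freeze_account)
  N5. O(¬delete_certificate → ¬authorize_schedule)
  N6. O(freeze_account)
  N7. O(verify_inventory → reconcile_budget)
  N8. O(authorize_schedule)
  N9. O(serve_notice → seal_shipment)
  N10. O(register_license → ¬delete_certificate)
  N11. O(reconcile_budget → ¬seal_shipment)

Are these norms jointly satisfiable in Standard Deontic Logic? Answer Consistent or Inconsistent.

Consistent

Premise 4 is O(¬void_entry → ¬freeze_account), but O(¬void_entry) is not derivable from the premises, so it does not yield O(¬freeze_account).
So O(¬freeze_account) is not derivable, and the apparent clash with O(freeze_account) does not arise.
A world satisfying every obligation exists (e.g. authorize_schedule=true, delete_certificate=true, freeze_account=true, post_bond=false, reconcile_budget=true, register_license=false, seal_shipment=false, serve_notice=false, verify_inventory=false, void_entry=true); no atom is both obligatory and forbidden, so the set is consistent.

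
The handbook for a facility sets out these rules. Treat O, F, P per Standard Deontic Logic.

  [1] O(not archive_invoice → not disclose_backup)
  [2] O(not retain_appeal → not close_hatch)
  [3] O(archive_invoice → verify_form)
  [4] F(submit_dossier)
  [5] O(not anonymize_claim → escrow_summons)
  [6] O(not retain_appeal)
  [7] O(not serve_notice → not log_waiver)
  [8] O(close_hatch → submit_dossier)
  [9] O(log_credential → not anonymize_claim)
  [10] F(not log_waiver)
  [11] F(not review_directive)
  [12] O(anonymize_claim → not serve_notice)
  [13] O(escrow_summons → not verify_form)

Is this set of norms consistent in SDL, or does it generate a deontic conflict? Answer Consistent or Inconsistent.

Consistent

Premise 8 is O(close_hatch → submit_dossier), but O(close_hatch) is not derivable from the premises, so it does not yield O(submit_dossier).
So O(submit_dossier) is not derivable, and the apparent clash with O(not submit_dossier) does not arise.
A world satisfying every obligation exists (e.g. anonymize_claim=false, archive_invoice=false, close_hatch=false, disclose_backup=false, escrow_summons=true, log_credential=false, log_waiver=true, retain_appeal=false, review_directive=true, serve_notice=true, submit_dossier=false, verify_form=false); no atom is both obligatory and forbidden, so the set is consistent.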